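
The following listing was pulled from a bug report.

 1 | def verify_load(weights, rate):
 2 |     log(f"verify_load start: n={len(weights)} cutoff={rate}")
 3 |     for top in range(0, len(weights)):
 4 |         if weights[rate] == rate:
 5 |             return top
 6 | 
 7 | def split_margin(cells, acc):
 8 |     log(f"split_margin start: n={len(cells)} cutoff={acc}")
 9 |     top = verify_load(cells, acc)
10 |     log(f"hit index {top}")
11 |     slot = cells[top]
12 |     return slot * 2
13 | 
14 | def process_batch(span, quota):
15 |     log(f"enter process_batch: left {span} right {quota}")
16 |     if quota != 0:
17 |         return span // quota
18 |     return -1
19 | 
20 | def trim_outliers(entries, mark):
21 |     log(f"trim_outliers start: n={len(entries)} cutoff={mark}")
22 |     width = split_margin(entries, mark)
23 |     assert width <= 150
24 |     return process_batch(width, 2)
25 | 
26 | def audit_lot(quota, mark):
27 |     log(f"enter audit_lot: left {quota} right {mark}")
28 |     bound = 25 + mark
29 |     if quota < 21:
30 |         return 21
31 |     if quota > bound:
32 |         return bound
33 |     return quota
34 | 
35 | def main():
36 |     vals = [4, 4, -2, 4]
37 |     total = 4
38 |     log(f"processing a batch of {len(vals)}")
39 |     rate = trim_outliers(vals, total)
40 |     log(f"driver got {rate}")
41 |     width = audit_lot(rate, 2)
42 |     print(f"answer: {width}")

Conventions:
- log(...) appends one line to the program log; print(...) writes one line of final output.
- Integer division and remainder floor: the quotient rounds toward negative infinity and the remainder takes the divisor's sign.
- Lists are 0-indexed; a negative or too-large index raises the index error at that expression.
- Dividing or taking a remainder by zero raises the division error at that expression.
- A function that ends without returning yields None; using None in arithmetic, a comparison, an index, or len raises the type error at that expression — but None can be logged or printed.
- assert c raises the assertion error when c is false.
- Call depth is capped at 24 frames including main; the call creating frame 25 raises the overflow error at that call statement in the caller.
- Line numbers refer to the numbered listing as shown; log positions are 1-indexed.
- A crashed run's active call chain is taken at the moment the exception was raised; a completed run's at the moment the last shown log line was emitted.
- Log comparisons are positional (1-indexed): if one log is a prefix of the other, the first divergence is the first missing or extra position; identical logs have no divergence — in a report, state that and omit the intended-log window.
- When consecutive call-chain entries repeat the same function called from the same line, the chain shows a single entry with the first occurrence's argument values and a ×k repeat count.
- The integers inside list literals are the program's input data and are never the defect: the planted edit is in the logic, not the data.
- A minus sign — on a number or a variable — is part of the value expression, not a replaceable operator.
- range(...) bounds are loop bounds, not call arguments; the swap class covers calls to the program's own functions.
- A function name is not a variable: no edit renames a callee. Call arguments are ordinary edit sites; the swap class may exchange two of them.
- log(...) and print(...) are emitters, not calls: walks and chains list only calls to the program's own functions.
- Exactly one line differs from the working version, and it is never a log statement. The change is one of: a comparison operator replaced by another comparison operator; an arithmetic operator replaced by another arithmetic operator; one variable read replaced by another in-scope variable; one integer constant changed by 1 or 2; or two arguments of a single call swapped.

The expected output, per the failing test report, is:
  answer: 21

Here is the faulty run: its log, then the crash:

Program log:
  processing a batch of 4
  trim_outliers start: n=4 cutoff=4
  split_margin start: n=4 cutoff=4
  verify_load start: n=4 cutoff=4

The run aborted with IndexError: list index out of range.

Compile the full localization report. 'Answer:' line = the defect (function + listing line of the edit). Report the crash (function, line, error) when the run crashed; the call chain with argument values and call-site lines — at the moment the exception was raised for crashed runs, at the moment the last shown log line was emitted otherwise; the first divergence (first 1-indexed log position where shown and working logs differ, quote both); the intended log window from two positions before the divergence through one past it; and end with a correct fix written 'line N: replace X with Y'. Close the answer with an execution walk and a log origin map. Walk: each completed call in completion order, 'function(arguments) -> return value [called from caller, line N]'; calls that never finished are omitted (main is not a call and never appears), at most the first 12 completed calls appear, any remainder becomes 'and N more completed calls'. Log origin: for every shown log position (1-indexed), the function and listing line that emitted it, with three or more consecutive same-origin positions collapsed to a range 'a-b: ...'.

Answer: the defect is in verify_load at line 4.
Core observation: Only 4 log lines were emitted before the run died; the intended continuation was 'hit index 0'.
Crash: verify_load, line 4, IndexError.
Call chain: main -> trim_outliers([4, 4, -2, 4], 4) (called at line 39) -> split_margin([4, 4, -2, 4], 4) (called at line 22) -> verify_load([4, 4, -2, 4], 4) (called at line 9).
First divergence: position 5 — the faulty run's log ends after 4 lines; the working version continues with 'hit index 0'.
Intended log window:
  3: split_margin start: n=4 cutoff=4
  4: verify_load start: n=4 cutoff=4
  5: hit index 0
  6: enter process_batch: left 8 right 2
Execution walk:
  (no call completed)
Log origins:
  1 — main, line 38
  2 — trim_outliers, line 21
  3 — split_margin, line 8
  4 — verify_load, line 2
A correct fix: line 4: replace `weights[rate]` with `weights[top]`.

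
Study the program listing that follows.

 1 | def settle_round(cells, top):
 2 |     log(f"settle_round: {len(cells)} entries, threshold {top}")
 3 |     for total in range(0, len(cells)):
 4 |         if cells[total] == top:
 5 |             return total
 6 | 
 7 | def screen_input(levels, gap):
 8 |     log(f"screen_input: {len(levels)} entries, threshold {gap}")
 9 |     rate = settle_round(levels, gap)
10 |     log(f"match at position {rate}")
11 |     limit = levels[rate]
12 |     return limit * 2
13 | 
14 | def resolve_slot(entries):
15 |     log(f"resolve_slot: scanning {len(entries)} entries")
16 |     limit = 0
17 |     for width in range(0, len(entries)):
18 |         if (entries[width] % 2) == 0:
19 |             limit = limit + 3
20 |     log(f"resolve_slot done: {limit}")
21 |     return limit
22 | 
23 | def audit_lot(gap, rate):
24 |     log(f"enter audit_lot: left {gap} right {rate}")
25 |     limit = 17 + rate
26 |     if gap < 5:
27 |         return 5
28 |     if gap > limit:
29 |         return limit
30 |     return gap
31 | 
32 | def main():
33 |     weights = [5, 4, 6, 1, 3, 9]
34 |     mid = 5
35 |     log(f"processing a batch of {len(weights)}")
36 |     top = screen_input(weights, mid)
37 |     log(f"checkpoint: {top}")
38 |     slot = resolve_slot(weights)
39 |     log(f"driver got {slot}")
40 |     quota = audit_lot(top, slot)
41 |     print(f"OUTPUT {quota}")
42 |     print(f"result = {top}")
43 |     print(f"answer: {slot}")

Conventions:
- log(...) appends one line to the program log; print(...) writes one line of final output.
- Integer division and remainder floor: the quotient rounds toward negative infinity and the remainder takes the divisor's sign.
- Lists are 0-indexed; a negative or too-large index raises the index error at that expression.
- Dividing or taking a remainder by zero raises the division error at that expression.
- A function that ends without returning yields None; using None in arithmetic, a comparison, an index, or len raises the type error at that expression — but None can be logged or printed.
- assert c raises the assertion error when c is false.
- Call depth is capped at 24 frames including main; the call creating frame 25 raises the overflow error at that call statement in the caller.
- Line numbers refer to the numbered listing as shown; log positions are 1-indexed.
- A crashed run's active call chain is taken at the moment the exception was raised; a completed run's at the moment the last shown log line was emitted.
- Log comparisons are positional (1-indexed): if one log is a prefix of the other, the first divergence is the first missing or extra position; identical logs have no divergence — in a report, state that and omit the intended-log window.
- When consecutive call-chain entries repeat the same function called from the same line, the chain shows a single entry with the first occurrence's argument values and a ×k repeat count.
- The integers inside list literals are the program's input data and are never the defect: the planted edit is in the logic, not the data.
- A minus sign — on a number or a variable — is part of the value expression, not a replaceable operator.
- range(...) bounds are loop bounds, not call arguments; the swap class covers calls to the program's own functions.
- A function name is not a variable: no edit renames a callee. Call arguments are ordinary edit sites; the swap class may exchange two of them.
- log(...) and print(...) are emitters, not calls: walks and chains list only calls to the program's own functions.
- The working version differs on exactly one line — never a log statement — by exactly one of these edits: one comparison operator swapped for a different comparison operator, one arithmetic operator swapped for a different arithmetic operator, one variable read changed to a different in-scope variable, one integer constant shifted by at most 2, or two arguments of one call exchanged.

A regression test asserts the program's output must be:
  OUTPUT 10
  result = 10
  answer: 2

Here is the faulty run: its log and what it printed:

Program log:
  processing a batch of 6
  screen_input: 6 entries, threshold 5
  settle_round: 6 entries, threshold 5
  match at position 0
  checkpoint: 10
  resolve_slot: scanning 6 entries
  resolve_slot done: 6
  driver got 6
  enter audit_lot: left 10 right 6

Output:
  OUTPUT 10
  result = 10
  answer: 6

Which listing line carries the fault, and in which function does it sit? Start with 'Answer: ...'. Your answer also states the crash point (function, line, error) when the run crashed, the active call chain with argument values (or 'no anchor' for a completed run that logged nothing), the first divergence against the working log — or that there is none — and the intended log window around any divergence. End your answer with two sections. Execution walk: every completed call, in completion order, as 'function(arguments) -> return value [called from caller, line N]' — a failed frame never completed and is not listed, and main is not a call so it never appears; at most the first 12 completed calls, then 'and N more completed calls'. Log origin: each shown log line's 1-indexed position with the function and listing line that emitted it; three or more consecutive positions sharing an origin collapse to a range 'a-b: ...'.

Answer: the defect is in resolve_slot at line 19.
Core observation: The earliest visible damage is log position 7 — 'resolve_slot done: 6' rather than the intended 'resolve_slot done: 2'.
Call chain: main -> audit_lot(10, 6) (called at line 40).
First divergence: position 7; shown 'resolve_slot done: 6' vs intended 'resolve_slot done: 2'.
Intended log window:
  5: checkpoint: 10
  6: resolve_slot: scanning 6 entries
  7: resolve_slot done: 2
  8: driver got 2
Execution walk:
  settle_round([5, 4, 6, 1, 3, 9], 5) -> 0  [called from screen_input, line 9]
  screen_input([5, 4, 6, 1, 3, 9], 5) -> 10  [called from main, line 36]
  resolve_slot([5, 4, 6, 1, 3, 9]) -> 6  [called from main, line 38]
  audit_lot(10, 6) -> 10  [called from main, line 40]
Log origin:
  1: emitted by main (line 35)
  2: emitted by screen_input (line 8)
  3: emitted by settle_round (line 2)
  4: emitted by screen_input (line 10)
  5: emitted by main (line 37)
  6: emitted by resolve_slot (line 15)
  7: emitted by resolve_slot (line 20)
  8: emitted by main (line 39)
  9: emitted by audit_lot (line 24)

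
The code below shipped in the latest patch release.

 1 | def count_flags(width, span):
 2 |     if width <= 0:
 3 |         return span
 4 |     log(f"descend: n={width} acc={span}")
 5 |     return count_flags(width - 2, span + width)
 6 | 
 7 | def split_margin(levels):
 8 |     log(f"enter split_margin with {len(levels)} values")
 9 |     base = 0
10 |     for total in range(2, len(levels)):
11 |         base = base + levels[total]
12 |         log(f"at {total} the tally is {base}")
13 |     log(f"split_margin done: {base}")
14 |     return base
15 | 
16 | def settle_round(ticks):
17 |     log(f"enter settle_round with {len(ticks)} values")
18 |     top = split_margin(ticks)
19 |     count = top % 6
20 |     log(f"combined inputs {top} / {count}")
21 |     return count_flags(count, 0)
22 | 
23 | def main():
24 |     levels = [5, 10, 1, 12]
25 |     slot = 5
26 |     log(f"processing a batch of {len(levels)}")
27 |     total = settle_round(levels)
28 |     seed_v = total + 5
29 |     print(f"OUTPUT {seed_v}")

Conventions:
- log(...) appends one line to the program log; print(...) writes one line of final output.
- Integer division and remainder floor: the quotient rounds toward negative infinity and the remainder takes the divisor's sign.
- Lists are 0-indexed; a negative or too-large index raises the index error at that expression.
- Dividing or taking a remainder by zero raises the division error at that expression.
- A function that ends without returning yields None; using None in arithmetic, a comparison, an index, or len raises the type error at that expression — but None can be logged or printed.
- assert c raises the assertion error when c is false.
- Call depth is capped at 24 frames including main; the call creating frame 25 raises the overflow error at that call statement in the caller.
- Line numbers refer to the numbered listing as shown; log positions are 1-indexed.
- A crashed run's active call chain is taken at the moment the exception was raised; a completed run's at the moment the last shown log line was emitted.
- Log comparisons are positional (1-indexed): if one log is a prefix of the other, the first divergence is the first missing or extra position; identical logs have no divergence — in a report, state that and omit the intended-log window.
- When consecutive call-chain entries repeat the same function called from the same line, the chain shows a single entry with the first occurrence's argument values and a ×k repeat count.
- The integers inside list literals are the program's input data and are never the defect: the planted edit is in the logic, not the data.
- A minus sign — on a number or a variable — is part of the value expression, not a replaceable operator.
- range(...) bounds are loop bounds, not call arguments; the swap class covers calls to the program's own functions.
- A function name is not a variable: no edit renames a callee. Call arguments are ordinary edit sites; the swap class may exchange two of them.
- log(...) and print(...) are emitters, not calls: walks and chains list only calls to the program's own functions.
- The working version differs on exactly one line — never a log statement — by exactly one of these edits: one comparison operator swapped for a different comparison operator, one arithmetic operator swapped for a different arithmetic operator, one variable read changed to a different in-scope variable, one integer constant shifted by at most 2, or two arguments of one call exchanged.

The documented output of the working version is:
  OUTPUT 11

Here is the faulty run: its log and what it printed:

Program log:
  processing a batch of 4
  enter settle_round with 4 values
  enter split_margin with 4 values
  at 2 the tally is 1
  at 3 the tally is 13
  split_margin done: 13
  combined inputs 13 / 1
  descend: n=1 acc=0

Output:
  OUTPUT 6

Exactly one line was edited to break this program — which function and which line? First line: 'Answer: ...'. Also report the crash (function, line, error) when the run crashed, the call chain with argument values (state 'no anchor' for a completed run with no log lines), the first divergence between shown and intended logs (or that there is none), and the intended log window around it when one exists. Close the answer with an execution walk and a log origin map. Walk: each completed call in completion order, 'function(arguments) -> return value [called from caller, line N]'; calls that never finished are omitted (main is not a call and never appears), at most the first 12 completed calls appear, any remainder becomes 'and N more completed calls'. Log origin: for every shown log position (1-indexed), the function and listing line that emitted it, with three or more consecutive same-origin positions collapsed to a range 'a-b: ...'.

Answer: the defect is in split_margin at line 10.
Key fact: Log line 4 is where behavior first shows: 'at 2 the tally is 1' appears instead of 'at 0 the tally is 5'.
Call chain: main -> settle_round([5, 10, 1, 12]) (called at line 27) -> count_flags(1, 0) (called at line 21).
First divergence: position 4; shown 'at 2 the tally is 1' vs intended 'at 0 the tally is 5'.
Intended log window:
  2: enter settle_round with 4 values
  3: enter split_margin with 4 values
  4: at 0 the tally is 5
  5: at 1 the tally is 15
Execution walk:
  split_margin([5, 10, 1, 12]) -> 13  [called from settle_round, line 18]
  count_flags(-1, 1) -> 1  [called from count_flags, line 5]
  count_flags(1, 0) -> 1  [called from settle_round, line 21]
  settle_round([5, 10, 1, 12]) -> 1  [called from main, line 27]
Log origin:
  1: logged in main at line 26
  2: logged in settle_round at line 17
  3: logged in split_margin at line 8
  4: logged in split_margin at line 12
  5: logged in split_margin at line 12
  6: logged in split_margin at line 13
  7: logged in settle_round at line 20
  8: logged in count_flags at line 4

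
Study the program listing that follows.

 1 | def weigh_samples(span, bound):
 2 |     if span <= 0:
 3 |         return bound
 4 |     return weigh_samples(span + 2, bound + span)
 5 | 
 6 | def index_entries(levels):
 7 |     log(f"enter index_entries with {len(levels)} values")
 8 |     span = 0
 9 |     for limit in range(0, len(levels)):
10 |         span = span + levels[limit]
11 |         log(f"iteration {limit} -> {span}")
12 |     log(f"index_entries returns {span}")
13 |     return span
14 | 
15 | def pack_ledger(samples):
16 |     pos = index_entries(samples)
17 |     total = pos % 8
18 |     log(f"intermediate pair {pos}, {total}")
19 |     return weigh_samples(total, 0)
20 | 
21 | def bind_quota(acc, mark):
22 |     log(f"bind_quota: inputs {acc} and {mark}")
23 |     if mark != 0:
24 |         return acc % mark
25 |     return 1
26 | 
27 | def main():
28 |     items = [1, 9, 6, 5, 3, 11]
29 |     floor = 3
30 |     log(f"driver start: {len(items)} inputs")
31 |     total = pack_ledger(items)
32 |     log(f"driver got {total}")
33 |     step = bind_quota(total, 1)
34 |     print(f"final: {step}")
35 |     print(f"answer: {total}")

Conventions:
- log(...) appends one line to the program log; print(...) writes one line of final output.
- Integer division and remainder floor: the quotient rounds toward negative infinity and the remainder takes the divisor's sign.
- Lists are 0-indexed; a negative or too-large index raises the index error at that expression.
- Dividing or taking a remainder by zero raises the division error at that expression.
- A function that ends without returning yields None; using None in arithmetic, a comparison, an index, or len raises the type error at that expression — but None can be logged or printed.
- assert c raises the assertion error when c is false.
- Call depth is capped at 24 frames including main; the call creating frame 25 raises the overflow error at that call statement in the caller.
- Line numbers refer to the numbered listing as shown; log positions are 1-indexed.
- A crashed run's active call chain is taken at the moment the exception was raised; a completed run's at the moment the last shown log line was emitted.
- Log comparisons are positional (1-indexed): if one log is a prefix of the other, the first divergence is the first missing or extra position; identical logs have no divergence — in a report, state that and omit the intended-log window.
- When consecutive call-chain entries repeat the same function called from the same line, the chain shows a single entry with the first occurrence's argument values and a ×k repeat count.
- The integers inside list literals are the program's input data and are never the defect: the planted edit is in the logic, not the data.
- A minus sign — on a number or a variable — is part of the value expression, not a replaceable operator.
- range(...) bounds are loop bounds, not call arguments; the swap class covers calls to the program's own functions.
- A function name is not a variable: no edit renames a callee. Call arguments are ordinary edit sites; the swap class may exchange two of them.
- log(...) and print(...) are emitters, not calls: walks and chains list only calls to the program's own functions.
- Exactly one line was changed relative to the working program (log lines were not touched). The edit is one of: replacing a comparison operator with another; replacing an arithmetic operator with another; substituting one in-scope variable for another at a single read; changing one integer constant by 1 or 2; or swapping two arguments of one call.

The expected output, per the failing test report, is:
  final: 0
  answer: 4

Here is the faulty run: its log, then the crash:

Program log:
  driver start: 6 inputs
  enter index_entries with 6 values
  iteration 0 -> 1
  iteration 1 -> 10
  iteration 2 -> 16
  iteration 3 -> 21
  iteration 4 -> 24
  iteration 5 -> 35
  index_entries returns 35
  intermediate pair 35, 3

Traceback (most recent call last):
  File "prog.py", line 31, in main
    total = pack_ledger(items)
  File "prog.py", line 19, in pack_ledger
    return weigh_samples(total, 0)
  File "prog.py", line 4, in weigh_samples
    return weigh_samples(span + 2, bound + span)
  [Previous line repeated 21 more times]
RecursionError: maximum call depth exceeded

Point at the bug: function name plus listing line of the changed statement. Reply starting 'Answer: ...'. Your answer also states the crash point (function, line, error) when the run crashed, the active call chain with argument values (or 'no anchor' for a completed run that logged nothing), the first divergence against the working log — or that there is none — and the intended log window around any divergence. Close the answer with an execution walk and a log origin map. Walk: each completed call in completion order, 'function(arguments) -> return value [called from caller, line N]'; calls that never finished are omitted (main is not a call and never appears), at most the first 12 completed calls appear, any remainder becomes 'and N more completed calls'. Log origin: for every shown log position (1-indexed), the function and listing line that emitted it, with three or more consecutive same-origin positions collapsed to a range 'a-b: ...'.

Answer: the defect is in weigh_samples at line 4.
Key observation: The faulty run's log stops after 10 lines; the working version's next line would be 'driver got 4'.
Crash: weigh_samples, line 4, RecursionError.
Call chain: main -> pack_ledger([1, 9, 6, 5, 3, 11]) (called at line 31) -> weigh_samples(3, 0) (called at line 19) -> weigh_samples(5, 3) (called at line 4) ×21.
First divergence: position 11 — the faulty run's log ends after 10 lines; the working version continues with 'driver got 4'.
Intended log window:
  9: index_entries returns 35
  10: intermediate pair 35, 3
  11: driver got 4
  12: bind_quota: inputs 4 and 1
Execution walk:
  index_entries([1, 9, 6, 5, 3, 11]) -> 35  [called from pack_ledger, line 16]
Origin of each log line:
  1: emitted by main (line 30)
  2: emitted by index_entries (line 7)
  3-8: emitted by index_entries (line 11)
  9: emitted by index_entries (line 12)
  10: emitted by pack_ledger (line 18)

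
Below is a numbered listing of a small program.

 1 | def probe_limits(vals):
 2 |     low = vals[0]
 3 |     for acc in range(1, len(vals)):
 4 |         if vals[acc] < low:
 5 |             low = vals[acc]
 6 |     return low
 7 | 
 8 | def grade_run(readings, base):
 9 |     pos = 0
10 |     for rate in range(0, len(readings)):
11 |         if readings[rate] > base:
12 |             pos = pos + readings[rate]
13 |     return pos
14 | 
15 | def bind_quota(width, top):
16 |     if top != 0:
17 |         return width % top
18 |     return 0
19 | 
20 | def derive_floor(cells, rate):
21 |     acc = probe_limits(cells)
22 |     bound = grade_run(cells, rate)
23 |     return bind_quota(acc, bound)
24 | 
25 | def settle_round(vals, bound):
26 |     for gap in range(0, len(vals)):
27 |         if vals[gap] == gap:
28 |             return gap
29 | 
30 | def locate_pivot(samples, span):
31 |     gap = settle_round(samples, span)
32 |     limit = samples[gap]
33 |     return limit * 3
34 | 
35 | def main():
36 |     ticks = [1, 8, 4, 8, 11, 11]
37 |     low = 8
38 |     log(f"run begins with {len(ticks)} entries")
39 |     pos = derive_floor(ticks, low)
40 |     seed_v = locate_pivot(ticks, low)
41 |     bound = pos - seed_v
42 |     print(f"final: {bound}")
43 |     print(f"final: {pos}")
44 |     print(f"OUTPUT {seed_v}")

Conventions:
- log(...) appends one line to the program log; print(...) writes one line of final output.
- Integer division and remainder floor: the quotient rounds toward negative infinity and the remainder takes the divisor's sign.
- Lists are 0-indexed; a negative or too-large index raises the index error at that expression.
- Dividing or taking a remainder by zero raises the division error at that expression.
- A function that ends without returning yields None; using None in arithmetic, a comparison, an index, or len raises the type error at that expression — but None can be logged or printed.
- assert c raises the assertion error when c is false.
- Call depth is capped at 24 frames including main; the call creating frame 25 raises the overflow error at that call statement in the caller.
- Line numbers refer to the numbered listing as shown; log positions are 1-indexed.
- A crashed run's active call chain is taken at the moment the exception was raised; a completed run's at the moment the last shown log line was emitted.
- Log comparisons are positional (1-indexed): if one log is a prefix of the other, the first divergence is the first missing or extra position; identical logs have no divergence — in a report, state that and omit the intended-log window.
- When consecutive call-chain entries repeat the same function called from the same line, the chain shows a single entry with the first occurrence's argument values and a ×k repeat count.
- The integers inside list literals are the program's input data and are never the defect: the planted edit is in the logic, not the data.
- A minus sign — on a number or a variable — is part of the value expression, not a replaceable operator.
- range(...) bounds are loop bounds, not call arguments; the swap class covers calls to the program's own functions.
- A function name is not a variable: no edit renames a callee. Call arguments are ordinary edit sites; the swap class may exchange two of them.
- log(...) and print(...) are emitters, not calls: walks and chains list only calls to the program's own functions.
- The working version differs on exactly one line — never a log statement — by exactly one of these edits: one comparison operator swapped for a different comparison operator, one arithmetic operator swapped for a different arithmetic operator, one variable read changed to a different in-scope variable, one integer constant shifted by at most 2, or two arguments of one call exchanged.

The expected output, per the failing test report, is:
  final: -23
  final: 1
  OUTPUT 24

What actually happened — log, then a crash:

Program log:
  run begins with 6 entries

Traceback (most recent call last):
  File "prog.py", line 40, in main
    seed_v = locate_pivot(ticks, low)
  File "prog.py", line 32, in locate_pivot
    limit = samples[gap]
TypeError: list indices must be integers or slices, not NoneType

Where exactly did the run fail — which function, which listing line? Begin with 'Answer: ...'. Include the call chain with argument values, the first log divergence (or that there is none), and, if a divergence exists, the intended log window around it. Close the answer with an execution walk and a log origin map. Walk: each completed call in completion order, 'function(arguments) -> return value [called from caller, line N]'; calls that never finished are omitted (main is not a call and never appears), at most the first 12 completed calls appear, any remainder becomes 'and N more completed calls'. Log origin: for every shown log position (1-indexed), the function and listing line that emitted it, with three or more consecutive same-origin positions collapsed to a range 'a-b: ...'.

Answer: the error was raised in locate_pivot, line 32.
The tell: All emitted log lines are correct; the crash alone marks the defect.
Call chain: main -> locate_pivot([1, 8, 4, 8, 11, 11], 8) (called at line 40).
First divergence: none (the log streams are identical).
Execution walk:
  probe_limits([1, 8, 4, 8, 11, 11]) -> 1  [called from derive_floor, line 21]
  grade_run([1, 8, 4, 8, 11, 11], 8) -> 22  [called from derive_floor, line 22]
  bind_quota(1, 22) -> 1  [called from derive_floor, line 23]
  derive_floor([1, 8, 4, 8, 11, 11], 8) -> 1  [called from main, line 39]
  settle_round([1, 8, 4, 8, 11, 11], 8) -> None  [called from locate_pivot, line 31]
Origin of each log line:
  1 — main, line 38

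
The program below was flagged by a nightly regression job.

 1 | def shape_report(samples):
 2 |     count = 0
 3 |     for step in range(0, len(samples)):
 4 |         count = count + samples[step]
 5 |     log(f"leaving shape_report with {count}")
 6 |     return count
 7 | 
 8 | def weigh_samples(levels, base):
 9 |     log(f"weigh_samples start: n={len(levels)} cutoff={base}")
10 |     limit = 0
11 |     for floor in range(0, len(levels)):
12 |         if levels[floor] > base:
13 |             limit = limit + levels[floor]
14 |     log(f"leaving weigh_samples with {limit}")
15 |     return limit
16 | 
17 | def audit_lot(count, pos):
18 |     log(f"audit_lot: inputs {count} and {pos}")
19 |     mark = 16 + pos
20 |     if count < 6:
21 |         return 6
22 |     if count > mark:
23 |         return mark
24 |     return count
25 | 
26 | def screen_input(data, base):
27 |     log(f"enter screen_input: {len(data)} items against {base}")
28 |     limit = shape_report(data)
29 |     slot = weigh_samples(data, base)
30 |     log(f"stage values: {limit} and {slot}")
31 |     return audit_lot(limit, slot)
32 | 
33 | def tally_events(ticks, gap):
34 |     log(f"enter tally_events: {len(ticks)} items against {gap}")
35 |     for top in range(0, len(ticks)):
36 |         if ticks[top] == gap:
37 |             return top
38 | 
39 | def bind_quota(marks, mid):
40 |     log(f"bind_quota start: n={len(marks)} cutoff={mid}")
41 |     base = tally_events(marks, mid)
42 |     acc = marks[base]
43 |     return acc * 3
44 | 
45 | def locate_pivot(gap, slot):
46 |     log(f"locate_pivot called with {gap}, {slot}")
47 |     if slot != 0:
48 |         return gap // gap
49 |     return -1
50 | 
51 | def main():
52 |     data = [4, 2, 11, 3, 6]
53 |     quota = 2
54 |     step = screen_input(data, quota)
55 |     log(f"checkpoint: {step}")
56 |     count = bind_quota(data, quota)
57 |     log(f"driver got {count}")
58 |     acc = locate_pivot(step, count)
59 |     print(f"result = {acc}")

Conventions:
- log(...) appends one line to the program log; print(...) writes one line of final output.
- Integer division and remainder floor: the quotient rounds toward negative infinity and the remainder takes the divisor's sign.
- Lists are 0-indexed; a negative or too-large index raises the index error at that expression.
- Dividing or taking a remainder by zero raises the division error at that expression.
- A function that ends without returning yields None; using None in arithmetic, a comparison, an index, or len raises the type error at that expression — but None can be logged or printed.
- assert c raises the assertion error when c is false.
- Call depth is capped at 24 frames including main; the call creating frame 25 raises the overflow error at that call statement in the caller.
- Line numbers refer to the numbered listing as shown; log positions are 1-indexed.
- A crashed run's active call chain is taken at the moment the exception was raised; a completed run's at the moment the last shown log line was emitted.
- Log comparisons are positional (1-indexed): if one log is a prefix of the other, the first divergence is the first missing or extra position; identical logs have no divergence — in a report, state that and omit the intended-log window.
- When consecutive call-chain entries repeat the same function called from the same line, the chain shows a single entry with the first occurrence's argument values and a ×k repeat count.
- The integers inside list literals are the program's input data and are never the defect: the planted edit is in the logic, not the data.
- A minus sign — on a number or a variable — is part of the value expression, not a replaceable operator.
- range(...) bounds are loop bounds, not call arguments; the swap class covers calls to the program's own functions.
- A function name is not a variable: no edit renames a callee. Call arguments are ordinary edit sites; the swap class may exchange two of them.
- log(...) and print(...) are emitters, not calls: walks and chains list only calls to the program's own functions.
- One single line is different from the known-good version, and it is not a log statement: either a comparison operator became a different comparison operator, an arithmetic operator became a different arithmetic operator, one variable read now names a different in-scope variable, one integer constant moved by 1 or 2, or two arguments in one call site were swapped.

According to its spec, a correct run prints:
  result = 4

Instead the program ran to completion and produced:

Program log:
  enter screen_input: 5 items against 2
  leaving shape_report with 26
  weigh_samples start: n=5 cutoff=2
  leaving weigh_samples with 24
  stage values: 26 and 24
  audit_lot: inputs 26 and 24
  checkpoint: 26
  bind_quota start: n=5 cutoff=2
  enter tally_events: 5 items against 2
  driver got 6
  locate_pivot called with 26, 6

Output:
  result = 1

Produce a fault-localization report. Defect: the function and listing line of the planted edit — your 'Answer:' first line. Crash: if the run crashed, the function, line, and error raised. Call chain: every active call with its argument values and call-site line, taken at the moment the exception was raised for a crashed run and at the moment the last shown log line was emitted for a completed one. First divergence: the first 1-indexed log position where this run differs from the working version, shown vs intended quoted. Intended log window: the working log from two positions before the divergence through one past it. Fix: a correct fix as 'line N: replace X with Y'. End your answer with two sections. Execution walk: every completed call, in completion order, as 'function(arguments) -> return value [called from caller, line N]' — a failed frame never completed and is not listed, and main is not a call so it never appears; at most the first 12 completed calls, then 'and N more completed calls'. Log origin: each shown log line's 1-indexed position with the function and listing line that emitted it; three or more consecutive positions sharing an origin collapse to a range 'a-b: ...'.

Answer: the defect is in locate_pivot at line 48.
Key observation: Nothing in the log betrays the bug — only the output does.
Call chain: main -> locate_pivot(26, 6) (called at line 58).
First divergence: there is none — every log position agrees.
Execution walk:
  shape_report([4, 2, 11, 3, 6]) -> 26  [called from screen_input, line 28]
  weigh_samples([4, 2, 11, 3, 6], 2) -> 24  [called from screen_input, line 29]
  audit_lot(26, 24) -> 26  [called from screen_input, line 31]
  screen_input([4, 2, 11, 3, 6], 2) -> 26  [called from main, line 54]
  tally_events([4, 2, 11, 3, 6], 2) -> 1  [called from bind_quota, line 41]
  bind_quota([4, 2, 11, 3, 6], 2) -> 6  [called from main, line 56]
  locate_pivot(26, 6) -> 1  [called from main, line 58]
Origin of each log line:
  1 — screen_input, line 27
  2 — shape_report, line 5
  3 — weigh_samples, line 9
  4 — weigh_samples, line 14
  5 — screen_input, line 30
  6 — audit_lot, line 18
  7 — main, line 55
  8 — bind_quota, line 40
  9 — tally_events, line 34
  10 — main, line 57
  11 — locate_pivot, line 46
A correct fix: line 48: replace `gap // gap` with `gap // slot`.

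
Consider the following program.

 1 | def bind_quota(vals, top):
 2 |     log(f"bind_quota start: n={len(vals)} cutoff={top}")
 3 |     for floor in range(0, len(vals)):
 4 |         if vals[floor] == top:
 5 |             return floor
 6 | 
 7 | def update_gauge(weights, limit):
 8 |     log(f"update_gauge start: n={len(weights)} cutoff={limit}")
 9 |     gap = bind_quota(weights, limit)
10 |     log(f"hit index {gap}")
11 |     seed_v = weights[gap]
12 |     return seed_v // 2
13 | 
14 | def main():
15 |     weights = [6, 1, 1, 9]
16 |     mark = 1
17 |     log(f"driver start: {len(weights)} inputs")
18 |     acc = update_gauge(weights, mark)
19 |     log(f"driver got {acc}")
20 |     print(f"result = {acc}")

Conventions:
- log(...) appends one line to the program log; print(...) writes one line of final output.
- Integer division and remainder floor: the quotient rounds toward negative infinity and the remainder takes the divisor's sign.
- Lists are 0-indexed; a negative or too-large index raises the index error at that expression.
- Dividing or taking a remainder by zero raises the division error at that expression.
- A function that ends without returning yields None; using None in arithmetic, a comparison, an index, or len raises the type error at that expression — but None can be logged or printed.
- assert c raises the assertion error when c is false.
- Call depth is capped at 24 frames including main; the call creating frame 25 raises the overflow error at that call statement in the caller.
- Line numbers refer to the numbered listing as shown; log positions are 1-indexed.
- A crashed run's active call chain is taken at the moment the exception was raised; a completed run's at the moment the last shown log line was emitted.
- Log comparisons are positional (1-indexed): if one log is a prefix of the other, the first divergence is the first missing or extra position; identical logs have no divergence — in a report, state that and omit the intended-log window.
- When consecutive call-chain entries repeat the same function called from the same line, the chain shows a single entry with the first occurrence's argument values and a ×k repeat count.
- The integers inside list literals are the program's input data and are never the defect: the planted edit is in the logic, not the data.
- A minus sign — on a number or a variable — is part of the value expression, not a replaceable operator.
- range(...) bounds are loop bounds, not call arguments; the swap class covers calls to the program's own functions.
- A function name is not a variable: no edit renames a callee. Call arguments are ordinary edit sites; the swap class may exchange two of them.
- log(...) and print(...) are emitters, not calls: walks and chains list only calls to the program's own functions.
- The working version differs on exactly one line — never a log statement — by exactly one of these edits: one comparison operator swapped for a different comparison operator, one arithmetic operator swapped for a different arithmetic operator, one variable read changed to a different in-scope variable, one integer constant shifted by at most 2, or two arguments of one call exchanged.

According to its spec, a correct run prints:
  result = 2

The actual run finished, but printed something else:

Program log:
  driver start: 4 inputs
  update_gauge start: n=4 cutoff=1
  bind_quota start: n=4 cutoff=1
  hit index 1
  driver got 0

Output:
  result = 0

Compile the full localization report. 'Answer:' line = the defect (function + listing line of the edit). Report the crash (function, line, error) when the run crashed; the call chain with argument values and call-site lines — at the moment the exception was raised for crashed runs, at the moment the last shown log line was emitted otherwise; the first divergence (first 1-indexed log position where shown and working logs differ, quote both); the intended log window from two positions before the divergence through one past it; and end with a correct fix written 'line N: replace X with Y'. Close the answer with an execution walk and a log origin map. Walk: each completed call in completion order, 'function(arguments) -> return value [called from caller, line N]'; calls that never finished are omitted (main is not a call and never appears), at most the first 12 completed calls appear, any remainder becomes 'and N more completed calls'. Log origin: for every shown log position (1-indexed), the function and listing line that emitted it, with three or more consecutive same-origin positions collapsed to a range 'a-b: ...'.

Answer: the defect is in update_gauge at line 12.
Core observation: Everything matches until log position 5, which reads 'driver got 0' in place of 'driver got 2'.
Call chain: main.
First divergence: position 5 — shown 'driver got 0', intended 'driver got 2'.
Intended log window:
  3: bind_quota start: n=4 cutoff=1
  4: hit index 1
  5: driver got 2
Execution walk:
  bind_quota([6, 1, 1, 9], 1) -> 1  [called from update_gauge, line 9]
  update_gauge([6, 1, 1, 9], 1) -> 0  [called from main, line 18]
Origin of each log line:
  1: logged in main at line 17
  2: logged in update_gauge at line 8
  3: logged in bind_quota at line 2
  4: logged in update_gauge at line 10
  5: logged in main at line 19
A correct fix: line 12: replace `//` with `*`.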